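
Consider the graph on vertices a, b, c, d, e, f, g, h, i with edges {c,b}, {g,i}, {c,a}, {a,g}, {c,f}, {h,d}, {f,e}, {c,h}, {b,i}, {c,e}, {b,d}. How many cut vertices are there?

1

Removing c increases the component count from 1 to 2, so c is a cut vertex.
By contrast removing d leaves 1 component; it is not a cut vertex. No other vertex is a cut vertex either.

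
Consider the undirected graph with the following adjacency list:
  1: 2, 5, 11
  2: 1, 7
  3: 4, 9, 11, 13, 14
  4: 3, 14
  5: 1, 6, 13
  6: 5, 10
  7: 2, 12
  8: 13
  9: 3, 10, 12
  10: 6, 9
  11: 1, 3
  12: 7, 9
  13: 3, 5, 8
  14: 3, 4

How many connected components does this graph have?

Starting from 1 we can reach 1, 2, 3, 4, 5, 6, 7, 8, 9, 10, 11, 12, 13, 14. That is one component of size 14.
Total: 1 component.

1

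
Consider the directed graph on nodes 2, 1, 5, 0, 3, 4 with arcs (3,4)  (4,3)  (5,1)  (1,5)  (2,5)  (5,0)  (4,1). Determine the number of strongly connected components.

{1, 5} are all mutually reachable — one SCC of size 2.
{3, 4} are all mutually reachable — one SCC of size 2.
{0} is an SCC by itself.
{2} is an SCC by itself.
That gives 4 strongly connected components.

4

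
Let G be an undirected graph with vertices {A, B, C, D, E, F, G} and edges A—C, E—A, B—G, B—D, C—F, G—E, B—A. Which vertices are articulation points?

A, B, C

Removing A increases the component count from 1 to 2, so A is a cut vertex.
Removing B increases the component count from 1 to 2, so B is a cut vertex.
Removing C increases the component count from 1 to 2, so C is a cut vertex.
By contrast removing D leaves 1 component; it is not a cut vertex. No other vertex is a cut vertex either.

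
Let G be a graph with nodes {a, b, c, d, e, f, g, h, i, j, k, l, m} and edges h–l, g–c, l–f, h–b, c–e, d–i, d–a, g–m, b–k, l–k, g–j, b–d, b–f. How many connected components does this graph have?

Starting from c we can reach c, e, g, j, m. That is one component of size 5.
Starting from a we can reach a, b, d, f, h, i, k, l. That is one component of size 8.
Total: 2 components.

2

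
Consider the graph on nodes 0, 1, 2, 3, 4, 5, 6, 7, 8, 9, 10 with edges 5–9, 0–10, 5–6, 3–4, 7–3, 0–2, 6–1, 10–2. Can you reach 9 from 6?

Yes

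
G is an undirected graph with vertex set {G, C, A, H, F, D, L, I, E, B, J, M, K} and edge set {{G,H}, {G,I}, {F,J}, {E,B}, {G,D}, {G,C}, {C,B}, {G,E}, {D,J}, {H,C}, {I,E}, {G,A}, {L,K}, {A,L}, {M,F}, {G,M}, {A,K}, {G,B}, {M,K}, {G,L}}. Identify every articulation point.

G

Removing G increases the component count from 1 to 2, so G is a cut vertex.
By contrast removing D leaves 1 component; it is not a cut vertex. No other vertex is a cut vertex either.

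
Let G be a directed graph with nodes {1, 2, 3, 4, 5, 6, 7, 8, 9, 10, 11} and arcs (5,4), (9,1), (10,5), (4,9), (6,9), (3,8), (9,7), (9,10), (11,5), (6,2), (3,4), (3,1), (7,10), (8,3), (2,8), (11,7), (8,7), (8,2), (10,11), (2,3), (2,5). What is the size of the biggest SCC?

6

{4, 5, 7, 9, 10, 11} are all mutually reachable — one SCC of size 6.
{2, 3, 8} are all mutually reachable — one SCC of size 3.
{6} is an SCC by itself.
{1} is an SCC by itself.
The largest has 6 vertices.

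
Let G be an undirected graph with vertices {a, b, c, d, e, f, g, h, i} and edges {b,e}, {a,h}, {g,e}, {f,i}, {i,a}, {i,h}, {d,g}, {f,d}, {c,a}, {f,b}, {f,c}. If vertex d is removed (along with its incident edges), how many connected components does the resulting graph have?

1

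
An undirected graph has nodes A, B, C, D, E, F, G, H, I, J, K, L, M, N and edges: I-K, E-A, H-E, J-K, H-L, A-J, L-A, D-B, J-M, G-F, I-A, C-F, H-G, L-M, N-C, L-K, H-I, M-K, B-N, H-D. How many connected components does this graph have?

1

Starting from A we can reach A, B, C, D, E, F, G, H, I, J, K, L, M, N. That is one component of size 14.
Total: 1 component.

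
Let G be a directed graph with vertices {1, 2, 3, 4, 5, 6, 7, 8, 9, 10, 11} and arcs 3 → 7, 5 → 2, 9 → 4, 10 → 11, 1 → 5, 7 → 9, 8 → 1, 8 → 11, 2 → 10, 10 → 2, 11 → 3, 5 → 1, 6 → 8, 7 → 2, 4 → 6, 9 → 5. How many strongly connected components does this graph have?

{1, 2, 3, 4, 5, 6, 7, 8, 9, 10, 11} are all mutually reachable — one SCC of size 11.
That gives 1 strongly connected component.

1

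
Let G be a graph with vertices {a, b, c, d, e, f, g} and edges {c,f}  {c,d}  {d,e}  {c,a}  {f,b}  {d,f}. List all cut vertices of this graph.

Removing c increases the component count from 2 to 3, so c is a cut vertex.
Removing d increases the component count from 2 to 3, so d is a cut vertex.
Removing f increases the component count from 2 to 3, so f is a cut vertex.
By contrast removing e leaves 2 components; it is not a cut vertex. No other vertex is a cut vertex either.

c, d, f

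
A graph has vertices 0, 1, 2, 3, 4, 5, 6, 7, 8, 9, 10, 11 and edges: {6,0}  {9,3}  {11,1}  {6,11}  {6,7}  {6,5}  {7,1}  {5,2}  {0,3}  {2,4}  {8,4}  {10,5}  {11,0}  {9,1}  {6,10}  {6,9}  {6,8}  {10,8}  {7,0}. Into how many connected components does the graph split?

1

Starting from 0 we can reach 0, 1, 2, 3, 4, 5, 6, 7, 8, 9, 10, 11. That is one component of size 12.
Total: 1 component.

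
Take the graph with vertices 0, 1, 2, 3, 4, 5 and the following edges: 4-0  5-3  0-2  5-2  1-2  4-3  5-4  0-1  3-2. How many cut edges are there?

The edges on the cycle 5-4-0-1-2-5 are not bridges since each lies on that cycle.
Every edge lies on some cycle, so there are no bridges.

0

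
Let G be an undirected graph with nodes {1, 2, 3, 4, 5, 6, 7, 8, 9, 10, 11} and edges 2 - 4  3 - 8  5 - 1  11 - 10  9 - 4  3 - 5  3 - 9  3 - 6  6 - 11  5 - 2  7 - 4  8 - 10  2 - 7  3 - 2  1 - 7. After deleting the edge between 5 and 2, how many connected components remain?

5 and 2 are still connected via 5-3-2, so the component count stays at 1.

1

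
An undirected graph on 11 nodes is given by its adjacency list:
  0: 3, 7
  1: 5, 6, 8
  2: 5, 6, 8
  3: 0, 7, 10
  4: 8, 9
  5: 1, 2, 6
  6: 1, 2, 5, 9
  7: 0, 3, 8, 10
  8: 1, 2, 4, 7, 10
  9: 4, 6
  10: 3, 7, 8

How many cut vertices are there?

Removing 8 increases the component count from 1 to 2, so 8 is a cut vertex.
By contrast removing 10 leaves 1 component; it is not a cut vertex. No other vertex is a cut vertex either.

1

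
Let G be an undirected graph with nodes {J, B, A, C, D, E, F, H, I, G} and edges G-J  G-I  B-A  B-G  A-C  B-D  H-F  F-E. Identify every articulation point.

A, B, F, G

Removing A increases the component count from 2 to 3, so A is a cut vertex.
Removing B increases the component count from 2 to 4, so B is a cut vertex.
Removing F increases the component count from 2 to 3, so F is a cut vertex.
Likewise G is a cut vertex.
By contrast removing E leaves 2 components; it is not a cut vertex. No other vertex is a cut vertex either.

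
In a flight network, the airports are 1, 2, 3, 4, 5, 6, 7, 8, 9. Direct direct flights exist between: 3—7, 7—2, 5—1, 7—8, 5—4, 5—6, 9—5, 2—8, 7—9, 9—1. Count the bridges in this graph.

4

The edges on the cycle 9-5-1-9 are not bridges since each lies on that cycle.
But removing 7—9 disconnects 7 from 9; removing 4—5 disconnects 4 from 5; removing 7—3 disconnects 7 from 3; removing 6—5 disconnects 6 from 5 — these are bridges.
That makes 4 bridges.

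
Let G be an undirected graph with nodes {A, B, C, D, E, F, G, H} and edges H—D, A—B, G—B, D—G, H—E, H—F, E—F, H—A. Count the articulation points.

1

Removing H increases the component count from 2 to 3, so H is a cut vertex.
By contrast removing A leaves 2 components; it is not a cut vertex. No other vertex is a cut vertex either.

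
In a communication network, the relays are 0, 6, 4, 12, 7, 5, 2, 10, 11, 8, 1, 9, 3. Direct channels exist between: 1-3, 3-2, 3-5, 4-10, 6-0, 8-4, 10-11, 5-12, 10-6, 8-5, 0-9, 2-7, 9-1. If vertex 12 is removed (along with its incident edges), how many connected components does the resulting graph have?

1

With 12 gone, the remaining components are: {0, 1, 2, 3, 4, 5, 6, 7, 8, 9, 10, 11}.
That is 1 component.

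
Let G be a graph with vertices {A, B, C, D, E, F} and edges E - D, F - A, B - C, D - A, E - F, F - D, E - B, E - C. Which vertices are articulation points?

E

Removing E increases the component count from 1 to 2, so E is a cut vertex.
By contrast removing C leaves 1 component; it is not a cut vertex. No other vertex is a cut vertex either.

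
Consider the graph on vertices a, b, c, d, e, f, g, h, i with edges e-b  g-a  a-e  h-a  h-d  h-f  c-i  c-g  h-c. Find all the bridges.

The edges on the cycle h-c-g-a-h are not bridges since each lies on that cycle.
But removing a-e disconnects a from e; removing h-d disconnects h from d; removing h-f disconnects h from f; removing i-c disconnects i from c — these are bridges.
In total 5 edges are bridges.

a-e, b-e, c-i, d-h, f-h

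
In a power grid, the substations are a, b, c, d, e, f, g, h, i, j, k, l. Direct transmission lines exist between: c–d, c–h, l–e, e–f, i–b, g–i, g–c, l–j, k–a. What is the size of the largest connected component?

Starting from a we can reach a, k. That is one component of size 2.
Starting from e we can reach e, f, j, l. That is one component of size 4.
Starting from b we can reach b, c, d, g, h, i. That is one component of size 6.
The largest has 6 vertices.

6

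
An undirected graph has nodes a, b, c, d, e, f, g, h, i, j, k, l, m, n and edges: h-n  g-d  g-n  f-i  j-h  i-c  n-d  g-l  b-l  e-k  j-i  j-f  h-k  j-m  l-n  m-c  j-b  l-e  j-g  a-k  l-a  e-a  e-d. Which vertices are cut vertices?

j

Removing j increases the component count from 1 to 2, so j is a cut vertex.
By contrast removing b leaves 1 component; it is not a cut vertex. No other vertex is a cut vertex either.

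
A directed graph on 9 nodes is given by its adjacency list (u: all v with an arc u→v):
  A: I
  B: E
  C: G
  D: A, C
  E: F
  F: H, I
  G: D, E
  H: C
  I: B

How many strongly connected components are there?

{A, B, C, D, E, F, G, H, I} are all mutually reachable — one SCC of size 9.
That gives 1 strongly connected component.

1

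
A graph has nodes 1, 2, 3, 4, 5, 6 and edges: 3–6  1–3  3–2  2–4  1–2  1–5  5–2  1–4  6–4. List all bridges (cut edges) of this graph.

none

The edges on the cycle 1-5-2-4-1 are not bridges since each lies on that cycle.
Every edge lies on some cycle, so there are no bridges.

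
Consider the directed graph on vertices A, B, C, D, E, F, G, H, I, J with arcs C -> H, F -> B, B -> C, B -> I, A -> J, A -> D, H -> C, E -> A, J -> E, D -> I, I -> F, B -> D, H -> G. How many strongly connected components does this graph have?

{B, D, F, I} are all mutually reachable — one SCC of size 4.
{A, E, J} are all mutually reachable — one SCC of size 3.
{C, H} are all mutually reachable — one SCC of size 2.
{G} is an SCC by itself.
That gives 4 strongly connected components.

4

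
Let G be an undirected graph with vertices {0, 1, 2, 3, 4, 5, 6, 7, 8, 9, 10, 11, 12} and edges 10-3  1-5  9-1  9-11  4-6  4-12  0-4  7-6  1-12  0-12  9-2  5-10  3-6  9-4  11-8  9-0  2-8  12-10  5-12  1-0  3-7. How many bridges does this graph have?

0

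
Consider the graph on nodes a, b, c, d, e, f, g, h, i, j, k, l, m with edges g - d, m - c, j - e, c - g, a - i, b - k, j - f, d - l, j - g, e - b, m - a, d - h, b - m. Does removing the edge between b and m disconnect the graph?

No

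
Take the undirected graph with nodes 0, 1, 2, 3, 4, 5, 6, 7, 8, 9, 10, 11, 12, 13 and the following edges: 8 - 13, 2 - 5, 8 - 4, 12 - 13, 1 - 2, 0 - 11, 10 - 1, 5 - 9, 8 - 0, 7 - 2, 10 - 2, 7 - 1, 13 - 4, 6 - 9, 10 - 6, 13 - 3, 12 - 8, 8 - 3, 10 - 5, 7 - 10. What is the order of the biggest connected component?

7

Starting from 1 we can reach 1, 2, 5, 6, 7, 9, 10. That is one component of size 7.
Starting from 0 we can reach 0, 3, 4, 8, 11, 12, 13. That is one component of size 7.
The largest has 7 vertices.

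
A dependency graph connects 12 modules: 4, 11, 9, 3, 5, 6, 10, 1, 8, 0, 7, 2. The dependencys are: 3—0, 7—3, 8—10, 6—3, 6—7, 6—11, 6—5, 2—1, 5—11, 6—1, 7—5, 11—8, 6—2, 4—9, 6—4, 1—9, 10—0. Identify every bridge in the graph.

none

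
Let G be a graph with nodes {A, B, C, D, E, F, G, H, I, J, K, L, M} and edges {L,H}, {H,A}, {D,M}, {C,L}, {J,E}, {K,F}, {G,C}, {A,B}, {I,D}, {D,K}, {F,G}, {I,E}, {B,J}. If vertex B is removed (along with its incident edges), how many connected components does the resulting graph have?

With B gone, the remaining components are: {A, C, D, E, F, G, H, I, J, K, L, M}.
That is 1 component.

1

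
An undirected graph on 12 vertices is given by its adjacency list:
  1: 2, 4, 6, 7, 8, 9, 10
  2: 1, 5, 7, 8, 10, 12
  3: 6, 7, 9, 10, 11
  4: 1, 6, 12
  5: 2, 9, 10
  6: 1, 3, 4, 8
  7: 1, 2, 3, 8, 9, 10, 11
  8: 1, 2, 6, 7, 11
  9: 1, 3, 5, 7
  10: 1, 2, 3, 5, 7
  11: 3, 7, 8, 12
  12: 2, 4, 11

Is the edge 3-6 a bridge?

No

After removing 3-6, the path 3-11-8-6 still connects them, so the edge is not a bridge.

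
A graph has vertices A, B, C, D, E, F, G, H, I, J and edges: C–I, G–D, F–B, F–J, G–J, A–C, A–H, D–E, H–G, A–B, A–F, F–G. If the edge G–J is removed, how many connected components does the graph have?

G and J are still connected via G-F-J, so the component count stays at 1.

1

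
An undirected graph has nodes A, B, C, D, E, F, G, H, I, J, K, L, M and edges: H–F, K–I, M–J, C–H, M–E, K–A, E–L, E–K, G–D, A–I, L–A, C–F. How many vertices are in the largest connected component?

B is isolated — a component by itself.
Starting from D we can reach D, G. That is one component of size 2.
Starting from C we can reach C, F, H. That is one component of size 3.
Starting from A we can reach A, E, I, J, K, L, M. That is one component of size 7.
The largest has 7 vertices.

7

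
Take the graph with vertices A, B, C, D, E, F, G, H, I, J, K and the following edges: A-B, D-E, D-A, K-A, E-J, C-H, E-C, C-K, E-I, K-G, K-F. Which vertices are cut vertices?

A, C, E, K

Removing A increases the component count from 1 to 2, so A is a cut vertex.
Removing C increases the component count from 1 to 2, so C is a cut vertex.
Removing E increases the component count from 1 to 3, so E is a cut vertex.
Likewise K is a cut vertex.
By contrast removing G leaves 1 component; it is not a cut vertex. No other vertex is a cut vertex either.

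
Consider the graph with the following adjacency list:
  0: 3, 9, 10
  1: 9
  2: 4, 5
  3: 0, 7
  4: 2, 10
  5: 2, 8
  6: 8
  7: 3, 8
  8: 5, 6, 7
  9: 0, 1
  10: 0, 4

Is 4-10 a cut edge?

After removing 4-10, the path 4-2-5-8-7-3-0-10 still connects them, so the edge is not a bridge.

No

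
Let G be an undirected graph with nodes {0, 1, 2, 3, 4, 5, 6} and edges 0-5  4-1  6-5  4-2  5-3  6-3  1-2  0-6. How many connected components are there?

2

Starting from 1 we can reach 1, 2, 4. That is one component of size 3.
Starting from 0 we can reach 0, 3, 5, 6. That is one component of size 4.
Total: 2 components.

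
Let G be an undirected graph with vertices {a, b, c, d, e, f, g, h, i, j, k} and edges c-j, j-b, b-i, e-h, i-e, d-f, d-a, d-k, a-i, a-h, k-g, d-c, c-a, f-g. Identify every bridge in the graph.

The edges on the cycle d-f-g-k-d are not bridges since each lies on that cycle.
Every edge lies on some cycle, so there are no bridges.

none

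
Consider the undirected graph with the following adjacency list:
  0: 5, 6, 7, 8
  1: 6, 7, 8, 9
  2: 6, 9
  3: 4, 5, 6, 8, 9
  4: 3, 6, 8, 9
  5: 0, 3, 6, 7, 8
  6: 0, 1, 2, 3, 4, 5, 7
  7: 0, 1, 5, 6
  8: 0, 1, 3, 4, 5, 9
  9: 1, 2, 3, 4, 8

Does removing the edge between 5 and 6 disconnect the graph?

After removing 5-6, the path 5-3-6 still connects them, so the edge is not a bridge.

No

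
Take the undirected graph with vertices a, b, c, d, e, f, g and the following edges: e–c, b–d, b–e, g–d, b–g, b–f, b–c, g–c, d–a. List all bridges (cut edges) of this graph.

The edges on the cycle b-e-c-g-b are not bridges since each lies on that cycle.
But removing d–a disconnects d from a; removing f–b disconnects f from b — these are bridges.

a-d, b-f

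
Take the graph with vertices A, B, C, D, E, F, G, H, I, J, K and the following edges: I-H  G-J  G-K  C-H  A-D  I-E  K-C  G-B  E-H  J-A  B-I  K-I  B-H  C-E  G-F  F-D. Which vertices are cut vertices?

G

Removing G increases the component count from 1 to 2, so G is a cut vertex.
By contrast removing E leaves 1 component; it is not a cut vertex. No other vertex is a cut vertex either.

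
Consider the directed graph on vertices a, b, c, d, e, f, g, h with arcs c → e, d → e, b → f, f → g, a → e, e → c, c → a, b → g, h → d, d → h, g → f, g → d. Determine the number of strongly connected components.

{a, c, e} are all mutually reachable — one SCC of size 3.
{f, g} are all mutually reachable — one SCC of size 2.
{d, h} are all mutually reachable — one SCC of size 2.
{b} is an SCC by itself.
That gives 4 strongly connected components.

4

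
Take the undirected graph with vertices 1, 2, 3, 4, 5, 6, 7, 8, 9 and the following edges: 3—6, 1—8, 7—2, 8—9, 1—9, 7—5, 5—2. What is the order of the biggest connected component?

3

4 is isolated — a component by itself.
Starting from 3 we can reach 3, 6. That is one component of size 2.
Starting from 1 we can reach 1, 8, 9. That is one component of size 3.
Starting from 2 we can reach 2, 5, 7. That is one component of size 3.
The largest has 3 vertices.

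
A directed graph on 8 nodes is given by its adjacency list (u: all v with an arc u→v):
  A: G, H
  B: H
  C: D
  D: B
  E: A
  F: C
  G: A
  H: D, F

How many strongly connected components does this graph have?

{B, C, D, F, H} are all mutually reachable — one SCC of size 5.
{A, G} are all mutually reachable — one SCC of size 2.
{E} is an SCC by itself.
That gives 3 strongly connected components.

3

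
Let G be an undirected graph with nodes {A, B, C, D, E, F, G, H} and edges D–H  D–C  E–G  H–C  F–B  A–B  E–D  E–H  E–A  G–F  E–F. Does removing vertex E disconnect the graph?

Deleting E raises the number of components from 1 to 2, so E is a cut vertex.

Yes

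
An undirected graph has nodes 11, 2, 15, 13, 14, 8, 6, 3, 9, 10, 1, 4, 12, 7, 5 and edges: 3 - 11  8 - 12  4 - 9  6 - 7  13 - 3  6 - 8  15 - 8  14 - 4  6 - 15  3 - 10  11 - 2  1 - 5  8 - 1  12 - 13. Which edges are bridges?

The edges on the cycle 6-15-8-6 are not bridges since each lies on that cycle.
But removing 1 - 5 disconnects 1 from 5; removing 8 - 1 disconnects 8 from 1; removing 3 - 11 disconnects 3 from 11; removing 4 - 9 disconnects 4 from 9 — these are bridges.
In total 11 edges are bridges.

1-5, 1-8, 10-3, 11-2, 11-3, 12-13, 12-8, 13-3, 14-4, 4-9, 6-7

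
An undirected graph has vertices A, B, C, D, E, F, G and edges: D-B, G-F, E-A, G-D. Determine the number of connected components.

C is isolated — a component by itself.
Starting from A we can reach A, E. That is one component of size 2.
Starting from B we can reach B, D, F, G. That is one component of size 4.
Total: 3 components.

3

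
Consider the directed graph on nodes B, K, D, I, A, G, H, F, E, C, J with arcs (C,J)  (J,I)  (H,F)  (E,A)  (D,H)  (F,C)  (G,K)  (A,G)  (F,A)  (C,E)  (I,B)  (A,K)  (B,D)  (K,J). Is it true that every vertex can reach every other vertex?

Yes

From H we can reach every vertex (A, B, C, D, E, F, G, H, I, J, K), and every vertex can reach H (A, B, C, D, E, F, G, H, I, J, K). So the whole graph is one strongly connected component.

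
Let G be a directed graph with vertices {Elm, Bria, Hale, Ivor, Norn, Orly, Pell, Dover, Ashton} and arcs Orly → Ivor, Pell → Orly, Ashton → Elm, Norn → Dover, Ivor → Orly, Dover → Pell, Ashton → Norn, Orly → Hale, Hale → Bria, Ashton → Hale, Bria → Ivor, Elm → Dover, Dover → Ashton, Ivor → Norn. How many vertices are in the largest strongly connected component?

9

{Elm, Bria, Hale, Ivor, Norn, Orly, Pell, Dover, Ashton} are all mutually reachable — one SCC of size 9.
The largest has 9 vertices.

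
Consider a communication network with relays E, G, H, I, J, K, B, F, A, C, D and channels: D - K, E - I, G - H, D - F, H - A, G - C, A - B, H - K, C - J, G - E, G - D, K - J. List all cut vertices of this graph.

A, D, E, G, H

Removing A increases the component count from 1 to 2, so A is a cut vertex.
Removing D increases the component count from 1 to 2, so D is a cut vertex.
Removing E increases the component count from 1 to 2, so E is a cut vertex.
Likewise G, H are cut vertices.
By contrast removing J leaves 1 component; it is not a cut vertex. No other vertex is a cut vertex either.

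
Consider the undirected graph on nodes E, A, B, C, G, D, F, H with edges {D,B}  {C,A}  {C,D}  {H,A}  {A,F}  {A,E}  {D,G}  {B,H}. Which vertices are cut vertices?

A, D

Removing A increases the component count from 1 to 3, so A is a cut vertex.
Removing D increases the component count from 1 to 2, so D is a cut vertex.
By contrast removing C leaves 1 component; it is not a cut vertex. No other vertex is a cut vertex either.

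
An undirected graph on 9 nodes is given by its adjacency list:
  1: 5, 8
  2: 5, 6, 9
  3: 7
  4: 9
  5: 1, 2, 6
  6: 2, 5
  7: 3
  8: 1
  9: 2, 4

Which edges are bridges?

1-5, 1-8, 2-9, 3-7, 4-9

The edges on the cycle 2-6-5-2 are not bridges since each lies on that cycle.
But removing 5-1 disconnects 5 from 1; removing 9-4 disconnects 9 from 4; removing 1-8 disconnects 1 from 8; removing 2-9 disconnects 2 from 9 — these are bridges.
In total 5 edges are bridges.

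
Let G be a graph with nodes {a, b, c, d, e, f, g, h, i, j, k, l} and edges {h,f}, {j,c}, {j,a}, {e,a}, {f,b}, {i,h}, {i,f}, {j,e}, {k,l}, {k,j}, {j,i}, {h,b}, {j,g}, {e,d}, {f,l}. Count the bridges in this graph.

The edges on the cycle j-e-a-j are not bridges since each lies on that cycle.
But removing g–j disconnects g from j; removing c–j disconnects c from j; removing d–e disconnects d from e — these are bridges.
That makes 3 bridges.

3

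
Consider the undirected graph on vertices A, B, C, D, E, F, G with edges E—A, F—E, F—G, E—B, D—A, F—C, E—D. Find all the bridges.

B-E, C-F, E-F, F-G

The edges on the cycle E-D-A-E are not bridges since each lies on that cycle.
But removing E—B disconnects E from B; removing F—G disconnects F from G; removing E—F disconnects E from F; removing F—C disconnects F from C — these are bridges.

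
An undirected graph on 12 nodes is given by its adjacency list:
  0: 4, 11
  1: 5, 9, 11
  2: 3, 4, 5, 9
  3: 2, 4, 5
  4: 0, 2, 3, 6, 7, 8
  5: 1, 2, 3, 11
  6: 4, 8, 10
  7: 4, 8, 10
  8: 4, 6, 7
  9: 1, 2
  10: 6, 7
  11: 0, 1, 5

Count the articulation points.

Removing 4 increases the component count from 1 to 2, so 4 is a cut vertex.
By contrast removing 6 leaves 1 component; it is not a cut vertex. No other vertex is a cut vertex either.

1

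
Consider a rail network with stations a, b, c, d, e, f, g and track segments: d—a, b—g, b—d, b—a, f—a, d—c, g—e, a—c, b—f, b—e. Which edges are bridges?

The edges on the cycle b-g-e-b are not bridges since each lies on that cycle.
Every edge lies on some cycle, so there are no bridges.

none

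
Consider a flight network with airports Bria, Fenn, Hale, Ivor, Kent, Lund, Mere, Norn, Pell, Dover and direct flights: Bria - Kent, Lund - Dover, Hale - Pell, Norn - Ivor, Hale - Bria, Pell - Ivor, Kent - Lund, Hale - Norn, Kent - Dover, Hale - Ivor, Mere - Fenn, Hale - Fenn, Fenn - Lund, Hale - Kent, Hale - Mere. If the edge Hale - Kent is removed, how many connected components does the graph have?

1

Hale and Kent are still connected via Hale-Bria-Kent, so the component count stays at 1.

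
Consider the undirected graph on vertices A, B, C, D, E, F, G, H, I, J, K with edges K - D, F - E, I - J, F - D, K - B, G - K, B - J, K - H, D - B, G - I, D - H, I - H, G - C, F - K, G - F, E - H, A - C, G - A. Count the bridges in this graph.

The edges on the cycle G-A-C-G are not bridges since each lies on that cycle.
Every edge lies on some cycle, so there are no bridges.

0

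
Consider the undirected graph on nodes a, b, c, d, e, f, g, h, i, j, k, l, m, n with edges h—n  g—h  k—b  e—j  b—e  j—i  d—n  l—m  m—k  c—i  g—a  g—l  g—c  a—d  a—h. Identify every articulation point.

g

Removing g increases the component count from 2 to 3, so g is a cut vertex.
By contrast removing i leaves 2 components; it is not a cut vertex. No other vertex is a cut vertex either.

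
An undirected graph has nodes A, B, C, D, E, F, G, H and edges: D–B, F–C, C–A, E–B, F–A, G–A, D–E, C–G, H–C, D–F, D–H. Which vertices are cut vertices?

Removing D increases the component count from 1 to 2, so D is a cut vertex.
By contrast removing A leaves 1 component; it is not a cut vertex. No other vertex is a cut vertex either.

D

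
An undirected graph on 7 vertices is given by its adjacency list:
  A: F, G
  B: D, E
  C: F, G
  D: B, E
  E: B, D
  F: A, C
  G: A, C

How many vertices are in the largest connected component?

Starting from B we can reach B, D, E. That is one component of size 3.
Starting from A we can reach A, C, F, G. That is one component of size 4.
The largest has 4 vertices.

4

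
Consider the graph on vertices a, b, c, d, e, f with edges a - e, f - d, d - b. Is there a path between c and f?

The component containing c is {c}, and f is not in it.

No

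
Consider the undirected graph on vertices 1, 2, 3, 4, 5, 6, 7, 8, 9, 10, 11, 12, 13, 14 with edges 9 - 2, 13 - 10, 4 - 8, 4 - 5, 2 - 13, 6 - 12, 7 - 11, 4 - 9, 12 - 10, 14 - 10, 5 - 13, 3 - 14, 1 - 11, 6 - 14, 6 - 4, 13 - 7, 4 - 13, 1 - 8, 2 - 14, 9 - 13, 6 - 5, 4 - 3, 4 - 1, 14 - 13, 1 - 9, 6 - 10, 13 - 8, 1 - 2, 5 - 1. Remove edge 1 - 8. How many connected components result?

1 and 8 are still connected via 1-4-8, so the component count stays at 1.

1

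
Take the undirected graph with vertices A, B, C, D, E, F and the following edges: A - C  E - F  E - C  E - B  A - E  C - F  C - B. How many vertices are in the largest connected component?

5

D is isolated — a component by itself.
Starting from A we can reach A, B, C, E, F. That is one component of size 5.
The largest has 5 vertices.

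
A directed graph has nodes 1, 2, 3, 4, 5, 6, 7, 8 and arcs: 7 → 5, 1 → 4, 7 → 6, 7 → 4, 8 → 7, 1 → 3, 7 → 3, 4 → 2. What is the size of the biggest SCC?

1

{2} is an SCC by itself.
{6} is an SCC by itself.
{3} is an SCC by itself.
{1} is an SCC by itself.
{4} is an SCC by itself.
(and 3 more singleton SCCs)
The largest has 1 vertex.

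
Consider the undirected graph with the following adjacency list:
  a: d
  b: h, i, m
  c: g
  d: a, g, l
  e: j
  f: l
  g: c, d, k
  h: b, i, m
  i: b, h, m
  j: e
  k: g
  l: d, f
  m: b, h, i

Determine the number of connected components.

3

Starting from e we can reach e, j. That is one component of size 2.
Starting from b we can reach b, h, i, m. That is one component of size 4.
Starting from a we can reach a, c, d, f, g, k, l. That is one component of size 7.
Total: 3 components.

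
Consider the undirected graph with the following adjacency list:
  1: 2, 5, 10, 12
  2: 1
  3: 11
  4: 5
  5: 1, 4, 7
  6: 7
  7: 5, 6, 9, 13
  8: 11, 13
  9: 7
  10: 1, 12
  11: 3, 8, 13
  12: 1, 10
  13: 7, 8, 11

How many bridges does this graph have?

8

The edges on the cycle 13-8-11-13 are not bridges since each lies on that cycle.
But removing 5-1 disconnects 5 from 1; removing 6-7 disconnects 6 from 7; removing 3-11 disconnects 3 from 11; removing 5-7 disconnects 5 from 7 — these are bridges.
In total 8 edges are bridges.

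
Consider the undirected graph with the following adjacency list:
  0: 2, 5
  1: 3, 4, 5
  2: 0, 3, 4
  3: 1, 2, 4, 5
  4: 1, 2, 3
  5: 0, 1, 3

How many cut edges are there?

The edges on the cycle 3-5-1-3 are not bridges since each lies on that cycle.
Every edge lies on some cycle, so there are no bridges.

0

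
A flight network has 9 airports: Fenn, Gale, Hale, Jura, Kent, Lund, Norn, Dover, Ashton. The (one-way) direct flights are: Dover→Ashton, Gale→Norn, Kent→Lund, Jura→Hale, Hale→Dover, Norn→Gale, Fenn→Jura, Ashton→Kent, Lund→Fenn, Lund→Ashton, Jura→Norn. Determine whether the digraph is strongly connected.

There is no directed path from Norn to Kent, so the graph is not strongly connected.

No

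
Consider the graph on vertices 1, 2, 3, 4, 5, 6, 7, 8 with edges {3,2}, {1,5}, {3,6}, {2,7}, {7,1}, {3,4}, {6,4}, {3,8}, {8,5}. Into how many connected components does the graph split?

1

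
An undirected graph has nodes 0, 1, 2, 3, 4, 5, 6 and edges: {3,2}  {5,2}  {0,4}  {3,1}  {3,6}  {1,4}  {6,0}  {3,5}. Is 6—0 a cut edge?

After removing 6—0, the path 6-3-1-4-0 still connects them, so the edge is not a bridge.

No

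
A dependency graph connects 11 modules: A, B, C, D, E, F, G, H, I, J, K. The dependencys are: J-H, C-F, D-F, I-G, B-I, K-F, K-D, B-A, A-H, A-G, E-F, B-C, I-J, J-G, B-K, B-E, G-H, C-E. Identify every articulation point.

B

Removing B increases the component count from 1 to 2, so B is a cut vertex.
By contrast removing K leaves 1 component; it is not a cut vertex. No other vertex is a cut vertex either.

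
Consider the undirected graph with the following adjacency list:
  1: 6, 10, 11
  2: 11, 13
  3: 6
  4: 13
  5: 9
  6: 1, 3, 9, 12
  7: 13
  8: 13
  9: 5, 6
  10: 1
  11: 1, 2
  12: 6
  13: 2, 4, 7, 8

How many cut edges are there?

12

removing 10-1 disconnects 10 from 1; removing 9-6 disconnects 9 from 6; removing 12-6 disconnects 12 from 6; removing 2-11 disconnects 2 from 11 — these are bridges.
In total 12 edges are bridges.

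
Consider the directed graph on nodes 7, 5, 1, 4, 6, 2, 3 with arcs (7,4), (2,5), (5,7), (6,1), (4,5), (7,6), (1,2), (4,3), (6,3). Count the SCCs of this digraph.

2

{1, 2, 4, 5, 6, 7} are all mutually reachable — one SCC of size 6.
{3} is an SCC by itself.
That gives 2 strongly connected components.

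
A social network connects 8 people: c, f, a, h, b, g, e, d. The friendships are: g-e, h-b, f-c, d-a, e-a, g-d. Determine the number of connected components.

3

Starting from b we can reach b, h. That is one component of size 2.
Starting from c we can reach c, f. That is one component of size 2.
Starting from a we can reach a, d, e, g. That is one component of size 4.
Total: 3 components.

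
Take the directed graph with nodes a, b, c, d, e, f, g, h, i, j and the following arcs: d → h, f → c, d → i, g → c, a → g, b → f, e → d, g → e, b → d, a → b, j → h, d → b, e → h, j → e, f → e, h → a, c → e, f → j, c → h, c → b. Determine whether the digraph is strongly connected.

No

There is no directed path from i to h, so the graph is not strongly connected.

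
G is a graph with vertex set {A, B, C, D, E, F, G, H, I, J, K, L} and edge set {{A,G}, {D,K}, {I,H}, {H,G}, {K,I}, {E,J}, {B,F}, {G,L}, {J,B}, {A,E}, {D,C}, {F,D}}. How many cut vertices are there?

Removing D increases the component count from 1 to 2, so D is a cut vertex.
Removing G increases the component count from 1 to 2, so G is a cut vertex.
By contrast removing K leaves 1 component; it is not a cut vertex. No other vertex is a cut vertex either.

2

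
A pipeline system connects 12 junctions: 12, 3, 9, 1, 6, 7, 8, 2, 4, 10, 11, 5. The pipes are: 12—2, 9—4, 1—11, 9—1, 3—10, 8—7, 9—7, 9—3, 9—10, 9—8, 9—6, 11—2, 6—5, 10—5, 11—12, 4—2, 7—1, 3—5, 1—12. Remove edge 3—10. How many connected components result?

3 and 10 are still connected via 3-9-10, so the component count stays at 1.

1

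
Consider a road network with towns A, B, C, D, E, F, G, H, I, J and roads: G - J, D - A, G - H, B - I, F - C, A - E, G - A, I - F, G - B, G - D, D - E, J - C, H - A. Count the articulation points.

Removing G increases the component count from 1 to 2, so G is a cut vertex.
By contrast removing J leaves 1 component; it is not a cut vertex. No other vertex is a cut vertex either.

1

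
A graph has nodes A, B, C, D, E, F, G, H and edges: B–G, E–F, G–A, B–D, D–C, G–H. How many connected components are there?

2

Starting from E we can reach E, F. That is one component of size 2.
Starting from A we can reach A, B, C, D, G, H. That is one component of size 6.
Total: 2 components.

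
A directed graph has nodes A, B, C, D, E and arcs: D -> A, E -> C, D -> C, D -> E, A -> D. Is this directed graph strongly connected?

No

There is no directed path from D to B, so the graph is not strongly connected.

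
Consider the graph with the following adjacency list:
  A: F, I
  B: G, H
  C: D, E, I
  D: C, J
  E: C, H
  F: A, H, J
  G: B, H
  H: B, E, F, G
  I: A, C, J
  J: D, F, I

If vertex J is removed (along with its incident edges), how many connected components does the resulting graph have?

1

With J gone, the remaining components are: {A, B, C, D, E, F, G, H, I}.
That is 1 component.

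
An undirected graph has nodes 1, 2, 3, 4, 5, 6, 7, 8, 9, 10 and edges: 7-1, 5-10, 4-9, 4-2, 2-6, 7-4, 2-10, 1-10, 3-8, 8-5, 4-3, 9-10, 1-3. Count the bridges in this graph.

1

The edges on the cycle 7-1-3-8-5-10-9-4-7 are not bridges since each lies on that cycle.
But removing 6-2 disconnects 6 from 2 — this is a bridge.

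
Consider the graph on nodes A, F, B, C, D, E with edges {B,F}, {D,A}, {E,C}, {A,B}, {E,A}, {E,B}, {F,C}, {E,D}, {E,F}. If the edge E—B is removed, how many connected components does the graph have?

1

E and B are still connected via E-A-B, so the component count stays at 1.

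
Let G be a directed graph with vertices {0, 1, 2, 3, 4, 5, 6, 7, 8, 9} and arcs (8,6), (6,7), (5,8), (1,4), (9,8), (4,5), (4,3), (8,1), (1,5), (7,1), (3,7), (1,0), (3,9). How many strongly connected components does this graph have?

{1, 3, 4, 5, 6, 7, 8, 9} are all mutually reachable — one SCC of size 8.
{0} is an SCC by itself.
{2} is an SCC by itself.
That gives 3 strongly connected components.

3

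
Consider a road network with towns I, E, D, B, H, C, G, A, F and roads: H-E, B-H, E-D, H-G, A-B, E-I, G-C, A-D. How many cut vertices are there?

Removing E increases the component count from 2 to 3, so E is a cut vertex.
Removing G increases the component count from 2 to 3, so G is a cut vertex.
Removing H increases the component count from 2 to 3, so H is a cut vertex.
By contrast removing D leaves 2 components; it is not a cut vertex. No other vertex is a cut vertex either.

3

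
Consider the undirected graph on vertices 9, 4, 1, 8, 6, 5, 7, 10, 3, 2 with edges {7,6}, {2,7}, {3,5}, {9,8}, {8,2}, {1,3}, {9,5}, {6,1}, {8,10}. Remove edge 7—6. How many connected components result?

7 and 6 are still connected via 7-2-8-9-5-3-1-6, so the component count stays at 2.

2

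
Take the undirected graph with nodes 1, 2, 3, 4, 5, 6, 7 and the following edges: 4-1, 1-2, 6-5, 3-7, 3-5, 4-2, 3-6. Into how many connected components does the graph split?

2

Starting from 1 we can reach 1, 2, 4. That is one component of size 3.
Starting from 3 we can reach 3, 5, 6, 7. That is one component of size 4.
Total: 2 components.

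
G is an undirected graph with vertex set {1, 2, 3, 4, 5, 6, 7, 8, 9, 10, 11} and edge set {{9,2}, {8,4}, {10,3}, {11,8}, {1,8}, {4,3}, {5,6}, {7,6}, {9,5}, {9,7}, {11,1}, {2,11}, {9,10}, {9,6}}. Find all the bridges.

none

The edges on the cycle 11-1-8-11 are not bridges since each lies on that cycle.
Every edge lies on some cycle, so there are no bridges.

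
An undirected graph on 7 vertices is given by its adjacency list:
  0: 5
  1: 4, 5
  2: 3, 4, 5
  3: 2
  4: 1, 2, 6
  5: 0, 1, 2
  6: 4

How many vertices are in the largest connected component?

Starting from 0 we can reach 0, 1, 2, 3, 4, 5, 6. That is one component of size 7.
The largest has 7 vertices.

7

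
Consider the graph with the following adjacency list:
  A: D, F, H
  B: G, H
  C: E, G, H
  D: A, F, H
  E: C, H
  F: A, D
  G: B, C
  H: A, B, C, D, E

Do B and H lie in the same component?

From B we can reach A, B, C, D, E, F, G, H, which includes H.

Yes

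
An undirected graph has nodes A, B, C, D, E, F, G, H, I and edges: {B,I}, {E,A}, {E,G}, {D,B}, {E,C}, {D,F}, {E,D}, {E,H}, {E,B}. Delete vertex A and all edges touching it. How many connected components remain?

With A gone, the remaining components are: {B, C, D, E, F, G, H, I}.
That is 1 component.

1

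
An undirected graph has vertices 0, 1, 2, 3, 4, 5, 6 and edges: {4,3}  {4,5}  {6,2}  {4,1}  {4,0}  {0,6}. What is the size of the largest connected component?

7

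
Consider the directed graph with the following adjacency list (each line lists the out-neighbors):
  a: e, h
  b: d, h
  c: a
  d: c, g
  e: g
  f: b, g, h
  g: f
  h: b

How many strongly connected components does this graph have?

1

{a, b, c, d, e, f, g, h} are all mutually reachable — one SCC of size 8.
That gives 1 strongly connected component.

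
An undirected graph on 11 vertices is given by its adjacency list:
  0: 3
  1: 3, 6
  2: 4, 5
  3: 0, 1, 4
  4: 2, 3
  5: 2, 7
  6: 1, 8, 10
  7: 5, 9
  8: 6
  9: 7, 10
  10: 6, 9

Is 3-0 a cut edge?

Yes

Removing 3-0 leaves no path between 3 and 0: the component count goes from 1 to 2. So it is a bridge.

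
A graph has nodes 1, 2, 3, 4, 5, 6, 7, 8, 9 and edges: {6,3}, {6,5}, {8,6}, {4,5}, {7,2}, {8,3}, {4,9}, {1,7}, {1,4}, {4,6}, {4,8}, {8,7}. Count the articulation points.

2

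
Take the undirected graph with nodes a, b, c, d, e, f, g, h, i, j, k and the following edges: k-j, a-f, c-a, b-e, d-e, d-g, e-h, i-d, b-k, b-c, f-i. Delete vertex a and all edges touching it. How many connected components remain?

1

With a gone, the remaining components are: {b, c, d, e, f, g, h, i, j, k}.
That is 1 component.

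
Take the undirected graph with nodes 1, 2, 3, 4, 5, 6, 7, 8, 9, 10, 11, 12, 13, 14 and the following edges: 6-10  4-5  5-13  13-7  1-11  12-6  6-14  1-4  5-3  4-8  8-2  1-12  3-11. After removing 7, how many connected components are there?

With 7 gone, the remaining components are: {9}; {1, 2, 3, 4, 5, 6, 8, 10, 11, 12, 13, 14}.
That is 2 components.

2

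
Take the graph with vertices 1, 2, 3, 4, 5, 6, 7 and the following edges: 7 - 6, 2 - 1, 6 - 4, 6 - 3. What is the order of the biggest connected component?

4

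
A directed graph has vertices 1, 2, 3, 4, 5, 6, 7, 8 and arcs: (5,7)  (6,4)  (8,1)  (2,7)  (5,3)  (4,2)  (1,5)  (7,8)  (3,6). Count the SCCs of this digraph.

1

{1, 2, 3, 4, 5, 6, 7, 8} are all mutually reachable — one SCC of size 8.
That gives 1 strongly connected component.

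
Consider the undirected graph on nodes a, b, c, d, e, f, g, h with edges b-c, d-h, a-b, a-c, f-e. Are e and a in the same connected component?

The component containing e is {e, f}, and a is not in it.

No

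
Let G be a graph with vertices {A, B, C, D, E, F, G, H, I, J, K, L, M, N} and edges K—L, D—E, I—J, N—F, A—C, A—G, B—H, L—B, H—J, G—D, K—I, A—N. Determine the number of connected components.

3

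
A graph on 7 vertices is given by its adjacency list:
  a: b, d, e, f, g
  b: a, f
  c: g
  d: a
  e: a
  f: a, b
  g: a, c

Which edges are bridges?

The edges on the cycle f-a-b-f are not bridges since each lies on that cycle.
But removing a-g disconnects a from g; removing a-d disconnects a from d; removing g-c disconnects g from c; removing a-e disconnects a from e — these are bridges.

a-d, a-e, a-g, c-g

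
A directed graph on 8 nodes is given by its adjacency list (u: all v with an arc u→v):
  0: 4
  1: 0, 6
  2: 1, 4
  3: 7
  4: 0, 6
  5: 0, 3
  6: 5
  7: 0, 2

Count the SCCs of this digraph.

{0, 1, 2, 3, 4, 5, 6, 7} are all mutually reachable — one SCC of size 8.
That gives 1 strongly connected component.

1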